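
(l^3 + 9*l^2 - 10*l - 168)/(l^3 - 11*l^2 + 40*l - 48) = (l^2 + 13*l + 42)/(l^2 - 7*l + 12)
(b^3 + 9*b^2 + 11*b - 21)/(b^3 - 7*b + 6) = (b + 7)/(b - 2)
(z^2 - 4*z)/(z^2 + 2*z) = (z - 4)/(z + 2)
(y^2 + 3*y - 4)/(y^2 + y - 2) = (y + 4)/(y + 2)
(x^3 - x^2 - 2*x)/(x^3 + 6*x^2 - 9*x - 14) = x/(x + 7)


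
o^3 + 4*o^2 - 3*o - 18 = (o - 2)*(o + 3)^2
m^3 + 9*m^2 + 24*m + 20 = (m + 2)^2*(m + 5)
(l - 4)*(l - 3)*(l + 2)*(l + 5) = l^4 - 27*l^2 + 14*l + 120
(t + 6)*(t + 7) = t^2 + 13*t + 42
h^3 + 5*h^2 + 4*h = h*(h + 1)*(h + 4)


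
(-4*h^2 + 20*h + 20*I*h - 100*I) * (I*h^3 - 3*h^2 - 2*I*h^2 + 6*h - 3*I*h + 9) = -4*I*h^5 - 8*h^4 + 28*I*h^4 + 56*h^3 - 88*I*h^3 - 56*h^2 + 360*I*h^2 - 120*h - 420*I*h - 900*I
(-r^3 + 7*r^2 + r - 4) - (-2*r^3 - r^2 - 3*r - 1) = r^3 + 8*r^2 + 4*r - 3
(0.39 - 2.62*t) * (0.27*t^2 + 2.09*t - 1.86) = -0.7074*t^3 - 5.3705*t^2 + 5.6883*t - 0.7254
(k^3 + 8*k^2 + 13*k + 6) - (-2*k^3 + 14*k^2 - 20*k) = 3*k^3 - 6*k^2 + 33*k + 6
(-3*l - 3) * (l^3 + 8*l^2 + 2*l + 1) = -3*l^4 - 27*l^3 - 30*l^2 - 9*l - 3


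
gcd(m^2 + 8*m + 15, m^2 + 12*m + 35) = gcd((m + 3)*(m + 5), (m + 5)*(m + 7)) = m + 5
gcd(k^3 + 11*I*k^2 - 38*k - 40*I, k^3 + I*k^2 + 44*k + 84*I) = k + 2*I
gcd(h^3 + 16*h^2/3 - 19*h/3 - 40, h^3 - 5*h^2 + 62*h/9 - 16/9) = h - 8/3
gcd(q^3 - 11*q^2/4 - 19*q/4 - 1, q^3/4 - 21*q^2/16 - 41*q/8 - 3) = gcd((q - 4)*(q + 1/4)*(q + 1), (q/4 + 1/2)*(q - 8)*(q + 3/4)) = 1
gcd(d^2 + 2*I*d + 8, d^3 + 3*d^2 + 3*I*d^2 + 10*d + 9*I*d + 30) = d - 2*I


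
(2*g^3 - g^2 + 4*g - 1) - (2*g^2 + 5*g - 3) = 2*g^3 - 3*g^2 - g + 2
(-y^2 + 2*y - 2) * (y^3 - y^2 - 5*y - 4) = -y^5 + 3*y^4 + y^3 - 4*y^2 + 2*y + 8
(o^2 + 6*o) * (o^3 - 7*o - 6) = o^5 + 6*o^4 - 7*o^3 - 48*o^2 - 36*o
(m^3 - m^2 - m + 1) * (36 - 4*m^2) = -4*m^5 + 4*m^4 + 40*m^3 - 40*m^2 - 36*m + 36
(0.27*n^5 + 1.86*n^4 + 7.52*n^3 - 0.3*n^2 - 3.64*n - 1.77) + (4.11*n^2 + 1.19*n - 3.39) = 0.27*n^5 + 1.86*n^4 + 7.52*n^3 + 3.81*n^2 - 2.45*n - 5.16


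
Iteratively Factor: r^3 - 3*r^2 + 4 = (r - 2)*(r^2 - r - 2) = (r - 2)*(r + 1)*(r - 2)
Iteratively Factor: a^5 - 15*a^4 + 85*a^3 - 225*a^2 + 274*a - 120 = (a - 2)*(a^4 - 13*a^3 + 59*a^2 - 107*a + 60) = (a - 2)*(a - 1)*(a^3 - 12*a^2 + 47*a - 60) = (a - 5)*(a - 2)*(a - 1)*(a^2 - 7*a + 12) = (a - 5)*(a - 4)*(a - 2)*(a - 1)*(a - 3)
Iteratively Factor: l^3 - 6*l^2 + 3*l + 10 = (l + 1)*(l^2 - 7*l + 10) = (l - 5)*(l + 1)*(l - 2)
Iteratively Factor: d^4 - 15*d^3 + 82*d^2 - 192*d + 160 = (d - 2)*(d^3 - 13*d^2 + 56*d - 80) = (d - 4)*(d - 2)*(d^2 - 9*d + 20) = (d - 5)*(d - 4)*(d - 2)*(d - 4)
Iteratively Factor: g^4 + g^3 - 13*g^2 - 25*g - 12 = (g + 3)*(g^3 - 2*g^2 - 7*g - 4) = (g + 1)*(g + 3)*(g^2 - 3*g - 4) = (g - 4)*(g + 1)*(g + 3)*(g + 1)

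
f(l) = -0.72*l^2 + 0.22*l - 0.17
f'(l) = 0.22 - 1.44*l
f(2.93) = -5.71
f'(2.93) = -4.00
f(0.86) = -0.51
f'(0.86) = -1.02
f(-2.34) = -4.63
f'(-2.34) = 3.59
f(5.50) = -20.74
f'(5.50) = -7.70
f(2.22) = -3.23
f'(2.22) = -2.98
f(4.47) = -13.57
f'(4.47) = -6.22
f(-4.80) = -17.81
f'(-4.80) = 7.13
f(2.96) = -5.83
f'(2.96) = -4.04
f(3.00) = -5.99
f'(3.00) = -4.10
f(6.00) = -24.77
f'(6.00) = -8.42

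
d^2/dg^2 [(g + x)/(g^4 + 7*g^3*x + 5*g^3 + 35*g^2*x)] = 2*((g + x)*(4*g^2 + 21*g*x + 15*g + 70*x)^2 - (g^2 + 7*g*x + 5*g + 35*x)*(4*g^3 + 21*g^2*x + 15*g^2 + 70*g*x + (g + x)*(6*g^2 + 21*g*x + 15*g + 35*x)))/(g^4*(g^2 + 7*g*x + 5*g + 35*x)^3)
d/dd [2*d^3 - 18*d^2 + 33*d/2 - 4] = 6*d^2 - 36*d + 33/2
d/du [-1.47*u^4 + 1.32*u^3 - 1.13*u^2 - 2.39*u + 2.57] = -5.88*u^3 + 3.96*u^2 - 2.26*u - 2.39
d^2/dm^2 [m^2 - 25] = 2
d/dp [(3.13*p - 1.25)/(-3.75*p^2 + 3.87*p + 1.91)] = (11.7375*p^2 - 9.375*p + 10.8158)/(14.0625*p^4 - 29.025*p^3 + 0.651900000000001*p^2 + 14.7834*p + 3.6481)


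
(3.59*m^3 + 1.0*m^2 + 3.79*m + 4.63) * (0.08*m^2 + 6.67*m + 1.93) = 0.2872*m^5 + 24.0253*m^4 + 13.9019*m^3 + 27.5797*m^2 + 38.1968*m + 8.9359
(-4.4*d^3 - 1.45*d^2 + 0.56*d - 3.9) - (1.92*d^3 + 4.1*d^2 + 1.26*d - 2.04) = -6.32*d^3 - 5.55*d^2 - 0.7*d - 1.86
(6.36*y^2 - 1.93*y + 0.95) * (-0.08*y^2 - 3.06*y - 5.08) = -0.5088*y^4 - 19.3072*y^3 - 26.479*y^2 + 6.8974*y - 4.826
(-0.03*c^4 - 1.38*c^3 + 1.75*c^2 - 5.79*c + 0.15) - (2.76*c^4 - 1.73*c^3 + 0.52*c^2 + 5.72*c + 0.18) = -2.79*c^4 + 0.35*c^3 + 1.23*c^2 - 11.51*c - 0.03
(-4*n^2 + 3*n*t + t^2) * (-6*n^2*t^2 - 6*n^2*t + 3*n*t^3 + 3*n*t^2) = 24*n^4*t^2 + 24*n^4*t - 30*n^3*t^3 - 30*n^3*t^2 + 3*n^2*t^4 + 3*n^2*t^3 + 3*n*t^5 + 3*n*t^4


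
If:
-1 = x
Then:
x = -1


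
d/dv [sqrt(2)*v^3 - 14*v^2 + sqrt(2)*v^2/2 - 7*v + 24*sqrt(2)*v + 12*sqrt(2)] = 3*sqrt(2)*v^2 - 28*v + sqrt(2)*v - 7 + 24*sqrt(2)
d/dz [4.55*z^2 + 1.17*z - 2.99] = 9.1*z + 1.17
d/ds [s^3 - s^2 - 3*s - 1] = 3*s^2 - 2*s - 3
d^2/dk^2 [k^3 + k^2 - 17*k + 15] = 6*k + 2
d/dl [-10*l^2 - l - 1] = -20*l - 1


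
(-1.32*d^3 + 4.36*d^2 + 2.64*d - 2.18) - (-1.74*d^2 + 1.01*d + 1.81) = -1.32*d^3 + 6.1*d^2 + 1.63*d - 3.99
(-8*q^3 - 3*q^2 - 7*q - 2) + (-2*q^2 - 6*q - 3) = -8*q^3 - 5*q^2 - 13*q - 5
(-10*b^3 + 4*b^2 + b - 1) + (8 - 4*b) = -10*b^3 + 4*b^2 - 3*b + 7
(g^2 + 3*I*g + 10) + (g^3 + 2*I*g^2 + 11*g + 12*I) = g^3 + g^2 + 2*I*g^2 + 11*g + 3*I*g + 10 + 12*I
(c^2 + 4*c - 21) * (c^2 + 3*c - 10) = c^4 + 7*c^3 - 19*c^2 - 103*c + 210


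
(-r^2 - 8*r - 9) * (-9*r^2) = 9*r^4 + 72*r^3 + 81*r^2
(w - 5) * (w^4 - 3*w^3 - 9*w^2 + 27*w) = w^5 - 8*w^4 + 6*w^3 + 72*w^2 - 135*w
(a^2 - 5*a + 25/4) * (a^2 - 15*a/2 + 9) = a^4 - 25*a^3/2 + 211*a^2/4 - 735*a/8 + 225/4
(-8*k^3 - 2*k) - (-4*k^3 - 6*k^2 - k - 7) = -4*k^3 + 6*k^2 - k + 7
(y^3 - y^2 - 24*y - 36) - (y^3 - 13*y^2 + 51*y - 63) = 12*y^2 - 75*y + 27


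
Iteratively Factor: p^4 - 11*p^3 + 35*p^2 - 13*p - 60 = (p + 1)*(p^3 - 12*p^2 + 47*p - 60) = (p - 5)*(p + 1)*(p^2 - 7*p + 12) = (p - 5)*(p - 4)*(p + 1)*(p - 3)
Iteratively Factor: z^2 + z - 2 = (z - 1)*(z + 2)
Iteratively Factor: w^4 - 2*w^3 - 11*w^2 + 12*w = (w + 3)*(w^3 - 5*w^2 + 4*w) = w*(w + 3)*(w^2 - 5*w + 4) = w*(w - 1)*(w + 3)*(w - 4)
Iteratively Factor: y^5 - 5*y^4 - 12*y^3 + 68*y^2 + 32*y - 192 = (y - 4)*(y^4 - y^3 - 16*y^2 + 4*y + 48) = (y - 4)*(y + 2)*(y^3 - 3*y^2 - 10*y + 24) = (y - 4)^2*(y + 2)*(y^2 + y - 6) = (y - 4)^2*(y + 2)*(y + 3)*(y - 2)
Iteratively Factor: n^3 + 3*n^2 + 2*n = (n + 2)*(n^2 + n) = (n + 1)*(n + 2)*(n)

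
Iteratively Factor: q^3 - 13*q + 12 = (q + 4)*(q^2 - 4*q + 3) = (q - 1)*(q + 4)*(q - 3)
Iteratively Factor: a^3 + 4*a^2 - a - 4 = (a + 4)*(a^2 - 1) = (a + 1)*(a + 4)*(a - 1)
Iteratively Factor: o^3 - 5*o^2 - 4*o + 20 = (o + 2)*(o^2 - 7*o + 10) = (o - 5)*(o + 2)*(o - 2)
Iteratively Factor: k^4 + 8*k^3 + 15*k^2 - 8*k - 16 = (k + 4)*(k^3 + 4*k^2 - k - 4) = (k + 1)*(k + 4)*(k^2 + 3*k - 4) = (k - 1)*(k + 1)*(k + 4)*(k + 4)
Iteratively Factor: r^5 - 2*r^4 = (r)*(r^4 - 2*r^3) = r^2*(r^3 - 2*r^2) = r^3*(r^2 - 2*r) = r^4*(r - 2)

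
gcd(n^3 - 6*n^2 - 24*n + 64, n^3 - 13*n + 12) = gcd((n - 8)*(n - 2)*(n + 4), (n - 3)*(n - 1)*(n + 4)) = n + 4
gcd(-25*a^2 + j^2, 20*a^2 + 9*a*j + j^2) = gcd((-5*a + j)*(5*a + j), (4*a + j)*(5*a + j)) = 5*a + j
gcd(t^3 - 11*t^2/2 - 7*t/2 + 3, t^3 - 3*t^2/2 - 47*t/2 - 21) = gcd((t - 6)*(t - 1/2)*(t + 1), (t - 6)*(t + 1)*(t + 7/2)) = t^2 - 5*t - 6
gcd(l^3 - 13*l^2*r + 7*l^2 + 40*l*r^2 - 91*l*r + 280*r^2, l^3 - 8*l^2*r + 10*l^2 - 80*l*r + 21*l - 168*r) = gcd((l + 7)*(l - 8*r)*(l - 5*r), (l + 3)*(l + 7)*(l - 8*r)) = -l^2 + 8*l*r - 7*l + 56*r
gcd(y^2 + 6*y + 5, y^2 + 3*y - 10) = y + 5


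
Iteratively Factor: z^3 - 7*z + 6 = (z - 1)*(z^2 + z - 6) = (z - 1)*(z + 3)*(z - 2)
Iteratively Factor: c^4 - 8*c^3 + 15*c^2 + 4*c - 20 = (c + 1)*(c^3 - 9*c^2 + 24*c - 20) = (c - 2)*(c + 1)*(c^2 - 7*c + 10) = (c - 2)^2*(c + 1)*(c - 5)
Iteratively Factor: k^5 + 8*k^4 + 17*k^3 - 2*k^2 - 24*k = (k + 3)*(k^4 + 5*k^3 + 2*k^2 - 8*k) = (k + 2)*(k + 3)*(k^3 + 3*k^2 - 4*k) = (k + 2)*(k + 3)*(k + 4)*(k^2 - k) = k*(k + 2)*(k + 3)*(k + 4)*(k - 1)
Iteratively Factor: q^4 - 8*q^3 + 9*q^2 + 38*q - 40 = (q - 4)*(q^3 - 4*q^2 - 7*q + 10) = (q - 5)*(q - 4)*(q^2 + q - 2) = (q - 5)*(q - 4)*(q - 1)*(q + 2)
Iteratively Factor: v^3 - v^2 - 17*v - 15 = (v - 5)*(v^2 + 4*v + 3) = (v - 5)*(v + 3)*(v + 1)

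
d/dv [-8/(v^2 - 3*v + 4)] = 8*(2*v - 3)/(v^2 - 3*v + 4)^2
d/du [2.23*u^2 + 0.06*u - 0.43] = 4.46*u + 0.06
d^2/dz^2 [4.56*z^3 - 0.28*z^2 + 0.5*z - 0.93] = 27.36*z - 0.56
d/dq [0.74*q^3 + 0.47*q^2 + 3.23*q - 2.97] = 2.22*q^2 + 0.94*q + 3.23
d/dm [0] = 0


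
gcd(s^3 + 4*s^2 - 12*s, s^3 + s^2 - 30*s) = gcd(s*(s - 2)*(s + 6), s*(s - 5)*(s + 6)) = s^2 + 6*s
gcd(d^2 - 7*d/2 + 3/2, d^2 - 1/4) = d - 1/2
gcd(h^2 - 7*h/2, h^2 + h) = h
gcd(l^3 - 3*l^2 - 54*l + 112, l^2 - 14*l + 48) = l - 8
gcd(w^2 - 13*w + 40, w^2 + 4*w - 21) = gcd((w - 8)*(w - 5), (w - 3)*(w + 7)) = 1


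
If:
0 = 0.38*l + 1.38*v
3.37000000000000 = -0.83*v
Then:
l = 14.75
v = -4.06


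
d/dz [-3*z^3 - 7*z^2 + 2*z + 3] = -9*z^2 - 14*z + 2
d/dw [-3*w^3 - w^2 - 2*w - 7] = -9*w^2 - 2*w - 2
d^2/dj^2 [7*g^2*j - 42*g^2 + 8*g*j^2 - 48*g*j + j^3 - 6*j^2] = 16*g + 6*j - 12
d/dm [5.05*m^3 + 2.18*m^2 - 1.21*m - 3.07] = 15.15*m^2 + 4.36*m - 1.21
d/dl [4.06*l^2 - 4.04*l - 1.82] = 8.12*l - 4.04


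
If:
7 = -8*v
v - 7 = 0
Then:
No Solution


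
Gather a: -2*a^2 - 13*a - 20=-2*a^2 - 13*a - 20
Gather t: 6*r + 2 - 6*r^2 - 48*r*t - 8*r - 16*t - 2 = -6*r^2 - 2*r + t*(-48*r - 16)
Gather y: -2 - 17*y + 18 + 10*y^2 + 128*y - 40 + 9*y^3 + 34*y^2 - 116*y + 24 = 9*y^3 + 44*y^2 - 5*y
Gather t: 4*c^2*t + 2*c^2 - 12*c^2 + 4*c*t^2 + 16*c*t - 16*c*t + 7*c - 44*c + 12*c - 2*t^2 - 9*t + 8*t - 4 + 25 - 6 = -10*c^2 - 25*c + t^2*(4*c - 2) + t*(4*c^2 - 1) + 15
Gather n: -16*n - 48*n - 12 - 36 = -64*n - 48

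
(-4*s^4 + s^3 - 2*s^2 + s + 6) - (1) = -4*s^4 + s^3 - 2*s^2 + s + 5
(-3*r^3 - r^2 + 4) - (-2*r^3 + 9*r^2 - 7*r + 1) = -r^3 - 10*r^2 + 7*r + 3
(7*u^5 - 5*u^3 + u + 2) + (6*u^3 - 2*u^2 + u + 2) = 7*u^5 + u^3 - 2*u^2 + 2*u + 4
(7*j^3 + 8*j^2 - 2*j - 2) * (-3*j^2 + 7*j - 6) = -21*j^5 + 25*j^4 + 20*j^3 - 56*j^2 - 2*j + 12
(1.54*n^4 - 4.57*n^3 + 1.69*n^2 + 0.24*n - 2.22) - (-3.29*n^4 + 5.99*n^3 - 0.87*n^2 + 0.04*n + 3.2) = 4.83*n^4 - 10.56*n^3 + 2.56*n^2 + 0.2*n - 5.42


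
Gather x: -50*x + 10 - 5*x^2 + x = -5*x^2 - 49*x + 10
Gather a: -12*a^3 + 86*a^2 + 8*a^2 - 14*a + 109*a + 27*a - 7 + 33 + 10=-12*a^3 + 94*a^2 + 122*a + 36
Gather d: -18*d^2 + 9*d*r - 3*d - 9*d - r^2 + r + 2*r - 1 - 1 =-18*d^2 + d*(9*r - 12) - r^2 + 3*r - 2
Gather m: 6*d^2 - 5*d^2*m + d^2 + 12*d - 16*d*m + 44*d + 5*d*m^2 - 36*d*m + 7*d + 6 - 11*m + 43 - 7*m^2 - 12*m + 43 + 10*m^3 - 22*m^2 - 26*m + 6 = 7*d^2 + 63*d + 10*m^3 + m^2*(5*d - 29) + m*(-5*d^2 - 52*d - 49) + 98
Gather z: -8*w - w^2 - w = -w^2 - 9*w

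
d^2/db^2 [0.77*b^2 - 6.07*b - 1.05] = 1.54000000000000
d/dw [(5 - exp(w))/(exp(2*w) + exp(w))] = (exp(2*w) - 10*exp(w) - 5)*exp(-w)/(exp(2*w) + 2*exp(w) + 1)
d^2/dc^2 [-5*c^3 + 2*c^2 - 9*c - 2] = 4 - 30*c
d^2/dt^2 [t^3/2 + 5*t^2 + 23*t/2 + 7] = 3*t + 10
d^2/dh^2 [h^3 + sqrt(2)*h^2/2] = 6*h + sqrt(2)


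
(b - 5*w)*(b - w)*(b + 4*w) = b^3 - 2*b^2*w - 19*b*w^2 + 20*w^3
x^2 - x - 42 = (x - 7)*(x + 6)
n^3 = n^3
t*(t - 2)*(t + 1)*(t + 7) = t^4 + 6*t^3 - 9*t^2 - 14*t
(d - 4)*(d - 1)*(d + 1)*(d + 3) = d^4 - d^3 - 13*d^2 + d + 12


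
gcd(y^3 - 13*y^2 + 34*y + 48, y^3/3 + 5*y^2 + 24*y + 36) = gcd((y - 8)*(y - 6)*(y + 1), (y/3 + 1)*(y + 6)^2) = 1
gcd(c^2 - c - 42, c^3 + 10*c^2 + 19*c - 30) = c + 6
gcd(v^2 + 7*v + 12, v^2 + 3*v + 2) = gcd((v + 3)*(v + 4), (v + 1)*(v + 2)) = 1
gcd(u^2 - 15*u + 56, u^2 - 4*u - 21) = u - 7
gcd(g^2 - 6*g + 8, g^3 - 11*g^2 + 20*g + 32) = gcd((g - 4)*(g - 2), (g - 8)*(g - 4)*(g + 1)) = g - 4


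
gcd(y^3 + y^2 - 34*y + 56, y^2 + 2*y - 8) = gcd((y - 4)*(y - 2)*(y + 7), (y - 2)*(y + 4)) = y - 2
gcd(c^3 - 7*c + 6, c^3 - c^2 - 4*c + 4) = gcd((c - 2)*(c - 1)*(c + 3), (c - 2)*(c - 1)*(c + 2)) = c^2 - 3*c + 2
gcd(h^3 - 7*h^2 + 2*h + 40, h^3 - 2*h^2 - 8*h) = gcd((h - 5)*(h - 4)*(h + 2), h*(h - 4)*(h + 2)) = h^2 - 2*h - 8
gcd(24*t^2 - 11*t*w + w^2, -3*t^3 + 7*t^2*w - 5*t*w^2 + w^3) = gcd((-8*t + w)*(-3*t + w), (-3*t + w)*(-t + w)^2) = 3*t - w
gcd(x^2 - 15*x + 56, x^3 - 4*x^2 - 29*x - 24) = x - 8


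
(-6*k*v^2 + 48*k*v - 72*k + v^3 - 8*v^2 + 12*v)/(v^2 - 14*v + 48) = (-6*k*v + 12*k + v^2 - 2*v)/(v - 8)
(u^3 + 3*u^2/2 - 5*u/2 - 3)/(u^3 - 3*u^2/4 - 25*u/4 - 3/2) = 2*(2*u^2 - u - 3)/(4*u^2 - 11*u - 3)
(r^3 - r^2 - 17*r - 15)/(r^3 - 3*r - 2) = (r^2 - 2*r - 15)/(r^2 - r - 2)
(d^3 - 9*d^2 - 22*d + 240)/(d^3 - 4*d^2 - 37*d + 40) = (d - 6)/(d - 1)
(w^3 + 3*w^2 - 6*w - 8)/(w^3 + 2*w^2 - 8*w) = (w + 1)/w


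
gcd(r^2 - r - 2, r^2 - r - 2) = r^2 - r - 2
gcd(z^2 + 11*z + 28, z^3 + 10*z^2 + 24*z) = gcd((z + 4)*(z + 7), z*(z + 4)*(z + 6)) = z + 4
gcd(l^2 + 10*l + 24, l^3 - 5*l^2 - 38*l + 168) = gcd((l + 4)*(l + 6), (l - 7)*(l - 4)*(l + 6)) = l + 6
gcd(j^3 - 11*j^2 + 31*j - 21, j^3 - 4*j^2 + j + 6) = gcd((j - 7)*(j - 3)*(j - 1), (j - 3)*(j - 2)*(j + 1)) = j - 3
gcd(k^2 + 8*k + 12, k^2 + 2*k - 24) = k + 6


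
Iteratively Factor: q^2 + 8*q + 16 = (q + 4)*(q + 4)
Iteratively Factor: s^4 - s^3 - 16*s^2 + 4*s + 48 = (s - 2)*(s^3 + s^2 - 14*s - 24) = (s - 2)*(s + 2)*(s^2 - s - 12) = (s - 2)*(s + 2)*(s + 3)*(s - 4)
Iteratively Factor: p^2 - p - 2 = (p + 1)*(p - 2)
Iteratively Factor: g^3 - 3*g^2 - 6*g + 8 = (g - 1)*(g^2 - 2*g - 8) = (g - 4)*(g - 1)*(g + 2)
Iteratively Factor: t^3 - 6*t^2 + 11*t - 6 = (t - 2)*(t^2 - 4*t + 3) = (t - 3)*(t - 2)*(t - 1)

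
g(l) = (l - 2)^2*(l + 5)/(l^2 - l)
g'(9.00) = 1.15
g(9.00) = 9.53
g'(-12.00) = 1.10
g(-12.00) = -8.79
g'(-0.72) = 37.55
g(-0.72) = 25.57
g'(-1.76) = 6.67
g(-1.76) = 9.43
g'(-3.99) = 2.02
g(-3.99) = 1.82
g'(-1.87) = 5.99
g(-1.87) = 8.73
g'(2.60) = 1.61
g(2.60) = 0.66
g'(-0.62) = 50.74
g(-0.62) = 29.93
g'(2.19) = 0.93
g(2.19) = 0.10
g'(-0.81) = 29.65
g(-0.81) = 22.57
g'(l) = (1 - 2*l)*(l - 2)^2*(l + 5)/(l^2 - l)^2 + (l - 2)^2/(l^2 - l) + (l + 5)*(2*l - 4)/(l^2 - l)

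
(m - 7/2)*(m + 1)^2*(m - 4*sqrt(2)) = m^4 - 4*sqrt(2)*m^3 - 3*m^3/2 - 6*m^2 + 6*sqrt(2)*m^2 - 7*m/2 + 24*sqrt(2)*m + 14*sqrt(2)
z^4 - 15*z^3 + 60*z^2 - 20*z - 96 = (z - 8)*(z - 6)*(z - 2)*(z + 1)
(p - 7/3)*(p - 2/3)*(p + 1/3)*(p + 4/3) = p^4 - 4*p^3/3 - 3*p^2 + 34*p/27 + 56/81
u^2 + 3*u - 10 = (u - 2)*(u + 5)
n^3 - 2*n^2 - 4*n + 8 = (n - 2)^2*(n + 2)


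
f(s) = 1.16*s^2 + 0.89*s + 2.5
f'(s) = 2.32*s + 0.89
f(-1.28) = 3.26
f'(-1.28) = -2.08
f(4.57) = 30.79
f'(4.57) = 11.49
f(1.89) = 8.33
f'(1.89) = 5.27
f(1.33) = 5.74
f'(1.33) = 3.98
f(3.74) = 22.05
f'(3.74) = 9.57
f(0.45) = 3.14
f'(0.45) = 1.93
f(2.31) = 10.75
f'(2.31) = 6.25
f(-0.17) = 2.38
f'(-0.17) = 0.50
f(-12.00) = 158.86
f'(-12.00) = -26.95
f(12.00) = 180.22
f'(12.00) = 28.73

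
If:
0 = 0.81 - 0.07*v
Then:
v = 11.57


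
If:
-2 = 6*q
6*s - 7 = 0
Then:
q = -1/3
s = 7/6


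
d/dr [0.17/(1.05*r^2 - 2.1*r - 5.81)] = 0.357*(1 - r)/(-1.05*r^2 + 2.1*r + 5.81)^2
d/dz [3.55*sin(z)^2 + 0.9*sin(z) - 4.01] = (7.1*sin(z) + 0.9)*cos(z)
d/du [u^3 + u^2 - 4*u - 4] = 3*u^2 + 2*u - 4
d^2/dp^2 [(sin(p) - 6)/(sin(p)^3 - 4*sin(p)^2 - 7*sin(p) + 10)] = 2*(-2*sin(p)^6 + 31*sin(p)^5 - 120*sin(p)^4 + 61*sin(p)^3 + 138*sin(p)^2 + 508*sin(p) + 464)/((sin(p) - 5)^3*(sin(p) - 1)^2*(sin(p) + 2)^3)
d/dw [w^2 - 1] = 2*w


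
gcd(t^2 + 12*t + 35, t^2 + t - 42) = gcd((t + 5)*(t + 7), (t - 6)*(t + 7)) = t + 7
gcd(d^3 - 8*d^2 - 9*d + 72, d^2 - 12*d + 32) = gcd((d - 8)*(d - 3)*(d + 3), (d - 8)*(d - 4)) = d - 8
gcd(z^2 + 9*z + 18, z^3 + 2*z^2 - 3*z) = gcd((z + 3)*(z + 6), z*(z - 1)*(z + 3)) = z + 3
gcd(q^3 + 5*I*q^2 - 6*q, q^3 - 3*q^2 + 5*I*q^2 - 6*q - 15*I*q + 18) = q^2 + 5*I*q - 6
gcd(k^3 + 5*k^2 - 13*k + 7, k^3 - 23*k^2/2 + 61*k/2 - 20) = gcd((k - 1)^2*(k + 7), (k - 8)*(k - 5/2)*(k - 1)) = k - 1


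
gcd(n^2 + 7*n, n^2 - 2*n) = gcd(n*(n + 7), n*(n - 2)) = n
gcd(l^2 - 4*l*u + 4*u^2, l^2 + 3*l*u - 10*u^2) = -l + 2*u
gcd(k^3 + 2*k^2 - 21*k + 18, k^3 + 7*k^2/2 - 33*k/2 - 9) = k^2 + 3*k - 18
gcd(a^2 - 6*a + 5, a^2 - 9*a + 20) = a - 5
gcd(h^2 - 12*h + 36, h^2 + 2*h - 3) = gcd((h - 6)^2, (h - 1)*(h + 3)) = 1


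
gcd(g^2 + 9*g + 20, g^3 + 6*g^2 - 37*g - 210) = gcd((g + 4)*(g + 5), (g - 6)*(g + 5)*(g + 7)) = g + 5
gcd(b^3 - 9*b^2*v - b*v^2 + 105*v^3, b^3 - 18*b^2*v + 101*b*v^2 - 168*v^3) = -b + 7*v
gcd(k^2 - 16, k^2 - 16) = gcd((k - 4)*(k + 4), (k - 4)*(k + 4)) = k^2 - 16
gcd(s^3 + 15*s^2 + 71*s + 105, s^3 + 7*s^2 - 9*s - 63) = s^2 + 10*s + 21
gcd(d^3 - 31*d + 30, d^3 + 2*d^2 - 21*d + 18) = d^2 + 5*d - 6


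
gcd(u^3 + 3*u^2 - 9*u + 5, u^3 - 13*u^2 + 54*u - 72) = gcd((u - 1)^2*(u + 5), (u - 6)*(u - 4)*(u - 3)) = 1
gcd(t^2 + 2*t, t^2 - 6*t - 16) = t + 2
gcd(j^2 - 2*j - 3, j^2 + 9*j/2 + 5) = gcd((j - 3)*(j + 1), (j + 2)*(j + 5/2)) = 1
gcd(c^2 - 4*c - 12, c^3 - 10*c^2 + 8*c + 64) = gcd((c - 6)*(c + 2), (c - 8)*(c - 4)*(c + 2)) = c + 2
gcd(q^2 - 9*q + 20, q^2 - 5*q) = q - 5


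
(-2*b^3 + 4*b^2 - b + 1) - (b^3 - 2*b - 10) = -3*b^3 + 4*b^2 + b + 11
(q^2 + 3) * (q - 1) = q^3 - q^2 + 3*q - 3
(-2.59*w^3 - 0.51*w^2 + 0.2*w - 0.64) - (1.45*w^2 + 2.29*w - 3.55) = -2.59*w^3 - 1.96*w^2 - 2.09*w + 2.91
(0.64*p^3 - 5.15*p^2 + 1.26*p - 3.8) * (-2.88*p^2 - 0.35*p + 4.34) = -1.8432*p^5 + 14.608*p^4 + 0.9513*p^3 - 11.848*p^2 + 6.7984*p - 16.492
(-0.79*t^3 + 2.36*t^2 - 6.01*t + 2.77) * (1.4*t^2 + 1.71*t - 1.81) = -1.106*t^5 + 1.9531*t^4 - 2.9485*t^3 - 10.6707*t^2 + 15.6148*t - 5.0137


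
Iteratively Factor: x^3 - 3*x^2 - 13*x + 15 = (x + 3)*(x^2 - 6*x + 5) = (x - 1)*(x + 3)*(x - 5)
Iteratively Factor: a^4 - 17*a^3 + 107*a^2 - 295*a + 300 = (a - 5)*(a^3 - 12*a^2 + 47*a - 60) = (a - 5)*(a - 4)*(a^2 - 8*a + 15) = (a - 5)*(a - 4)*(a - 3)*(a - 5)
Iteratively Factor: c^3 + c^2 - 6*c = (c)*(c^2 + c - 6) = c*(c + 3)*(c - 2)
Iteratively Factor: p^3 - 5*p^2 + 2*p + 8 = (p + 1)*(p^2 - 6*p + 8) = (p - 4)*(p + 1)*(p - 2)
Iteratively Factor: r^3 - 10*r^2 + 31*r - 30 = (r - 3)*(r^2 - 7*r + 10) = (r - 5)*(r - 3)*(r - 2)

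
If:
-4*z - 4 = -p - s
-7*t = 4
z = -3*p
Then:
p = -z/3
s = 13*z/3 + 4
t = -4/7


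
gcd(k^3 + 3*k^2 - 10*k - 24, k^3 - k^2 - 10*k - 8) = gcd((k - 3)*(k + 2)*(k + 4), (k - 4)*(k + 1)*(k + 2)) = k + 2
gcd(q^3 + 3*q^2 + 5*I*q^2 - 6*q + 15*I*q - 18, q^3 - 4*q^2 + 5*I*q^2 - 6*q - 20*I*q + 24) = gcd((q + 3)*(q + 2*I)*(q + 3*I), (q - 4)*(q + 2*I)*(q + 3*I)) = q^2 + 5*I*q - 6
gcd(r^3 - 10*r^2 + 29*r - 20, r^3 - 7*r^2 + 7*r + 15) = r - 5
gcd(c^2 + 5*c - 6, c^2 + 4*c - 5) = c - 1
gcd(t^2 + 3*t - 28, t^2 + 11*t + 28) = t + 7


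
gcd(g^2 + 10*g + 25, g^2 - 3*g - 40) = g + 5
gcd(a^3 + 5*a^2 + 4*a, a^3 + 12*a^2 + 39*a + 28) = a^2 + 5*a + 4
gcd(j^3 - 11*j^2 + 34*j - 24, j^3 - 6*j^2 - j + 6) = j^2 - 7*j + 6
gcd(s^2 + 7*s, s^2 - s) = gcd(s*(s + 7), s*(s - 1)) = s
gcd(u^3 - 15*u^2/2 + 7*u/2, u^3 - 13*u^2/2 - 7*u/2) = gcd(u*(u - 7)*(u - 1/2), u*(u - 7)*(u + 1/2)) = u^2 - 7*u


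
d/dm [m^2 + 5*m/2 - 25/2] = 2*m + 5/2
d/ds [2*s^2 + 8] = 4*s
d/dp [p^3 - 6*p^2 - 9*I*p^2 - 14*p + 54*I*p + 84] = 3*p^2 - 12*p - 18*I*p - 14 + 54*I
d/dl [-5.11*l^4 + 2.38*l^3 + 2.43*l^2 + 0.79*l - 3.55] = -20.44*l^3 + 7.14*l^2 + 4.86*l + 0.79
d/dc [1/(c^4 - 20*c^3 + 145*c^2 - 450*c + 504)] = 2*(-2*c^3 + 30*c^2 - 145*c + 225)/(c^4 - 20*c^3 + 145*c^2 - 450*c + 504)^2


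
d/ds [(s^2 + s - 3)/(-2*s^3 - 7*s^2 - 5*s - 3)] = 2*(s^4 + 2*s^3 - 8*s^2 - 24*s - 9)/(4*s^6 + 28*s^5 + 69*s^4 + 82*s^3 + 67*s^2 + 30*s + 9)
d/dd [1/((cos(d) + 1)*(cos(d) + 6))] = (2*cos(d) + 7)*sin(d)/((cos(d) + 1)^2*(cos(d) + 6)^2)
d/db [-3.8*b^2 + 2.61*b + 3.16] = 2.61 - 7.6*b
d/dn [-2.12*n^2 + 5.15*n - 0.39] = 5.15 - 4.24*n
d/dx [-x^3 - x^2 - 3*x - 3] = -3*x^2 - 2*x - 3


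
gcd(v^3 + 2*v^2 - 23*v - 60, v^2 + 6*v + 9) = v + 3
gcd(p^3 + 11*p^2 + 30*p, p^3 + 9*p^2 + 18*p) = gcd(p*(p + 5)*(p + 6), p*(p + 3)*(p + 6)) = p^2 + 6*p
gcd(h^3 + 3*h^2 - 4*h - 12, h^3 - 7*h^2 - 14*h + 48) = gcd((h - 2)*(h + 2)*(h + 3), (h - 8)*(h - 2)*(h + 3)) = h^2 + h - 6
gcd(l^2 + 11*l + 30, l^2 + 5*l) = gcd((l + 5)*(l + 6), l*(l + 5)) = l + 5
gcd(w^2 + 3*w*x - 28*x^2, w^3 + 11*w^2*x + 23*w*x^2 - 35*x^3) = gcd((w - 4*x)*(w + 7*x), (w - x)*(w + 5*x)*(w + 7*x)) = w + 7*x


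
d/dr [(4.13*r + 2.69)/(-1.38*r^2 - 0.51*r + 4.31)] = (5.6994*r^2 + 7.4244*r + 19.1722)/(1.9044*r^4 + 1.4076*r^3 - 11.6355*r^2 - 4.3962*r + 18.5761)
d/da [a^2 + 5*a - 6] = 2*a + 5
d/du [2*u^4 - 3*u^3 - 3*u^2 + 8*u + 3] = 8*u^3 - 9*u^2 - 6*u + 8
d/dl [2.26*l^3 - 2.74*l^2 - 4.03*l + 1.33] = 6.78*l^2 - 5.48*l - 4.03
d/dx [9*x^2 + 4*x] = 18*x + 4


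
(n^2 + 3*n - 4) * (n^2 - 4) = n^4 + 3*n^3 - 8*n^2 - 12*n + 16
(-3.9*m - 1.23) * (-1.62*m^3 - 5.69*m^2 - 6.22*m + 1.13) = 6.318*m^4 + 24.1836*m^3 + 31.2567*m^2 + 3.2436*m - 1.3899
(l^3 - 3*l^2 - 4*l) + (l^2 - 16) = l^3 - 2*l^2 - 4*l - 16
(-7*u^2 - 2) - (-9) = 7 - 7*u^2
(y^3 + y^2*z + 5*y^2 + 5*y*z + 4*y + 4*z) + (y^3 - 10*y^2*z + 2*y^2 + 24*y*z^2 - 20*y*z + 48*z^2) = 2*y^3 - 9*y^2*z + 7*y^2 + 24*y*z^2 - 15*y*z + 4*y + 48*z^2 + 4*z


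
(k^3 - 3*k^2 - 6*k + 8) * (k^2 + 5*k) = k^5 + 2*k^4 - 21*k^3 - 22*k^2 + 40*k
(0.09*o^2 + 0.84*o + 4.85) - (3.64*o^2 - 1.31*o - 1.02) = -3.55*o^2 + 2.15*o + 5.87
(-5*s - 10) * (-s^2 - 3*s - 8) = 5*s^3 + 25*s^2 + 70*s + 80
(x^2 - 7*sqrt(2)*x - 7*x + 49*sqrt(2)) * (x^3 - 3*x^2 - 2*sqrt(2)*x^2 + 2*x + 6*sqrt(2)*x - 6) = x^5 - 9*sqrt(2)*x^4 - 10*x^4 + 51*x^3 + 90*sqrt(2)*x^3 - 300*x^2 - 203*sqrt(2)*x^2 + 140*sqrt(2)*x + 630*x - 294*sqrt(2)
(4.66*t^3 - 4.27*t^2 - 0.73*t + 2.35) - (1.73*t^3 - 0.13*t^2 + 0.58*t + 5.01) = 2.93*t^3 - 4.14*t^2 - 1.31*t - 2.66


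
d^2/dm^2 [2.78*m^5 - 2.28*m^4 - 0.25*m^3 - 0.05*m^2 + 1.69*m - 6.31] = 55.6*m^3 - 27.36*m^2 - 1.5*m - 0.1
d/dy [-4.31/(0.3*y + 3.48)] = 1.293/(0.3*y + 3.48)^2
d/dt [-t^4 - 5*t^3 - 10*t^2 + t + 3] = -4*t^3 - 15*t^2 - 20*t + 1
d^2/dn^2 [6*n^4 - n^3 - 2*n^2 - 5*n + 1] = 72*n^2 - 6*n - 4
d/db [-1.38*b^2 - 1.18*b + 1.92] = -2.76*b - 1.18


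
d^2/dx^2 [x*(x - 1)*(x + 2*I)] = 6*x - 2 + 4*I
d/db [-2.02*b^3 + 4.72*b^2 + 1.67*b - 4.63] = -6.06*b^2 + 9.44*b + 1.67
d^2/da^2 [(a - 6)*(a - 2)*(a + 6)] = 6*a - 4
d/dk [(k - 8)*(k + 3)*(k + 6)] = 3*k^2 + 2*k - 54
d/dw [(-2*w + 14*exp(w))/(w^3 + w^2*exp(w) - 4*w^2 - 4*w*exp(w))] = 2*(w*(7*exp(w) - 1)*(w^2 + w*exp(w) - 4*w - 4*exp(w)) - (w - 7*exp(w))*(-w^2*exp(w) - 3*w^2 + 2*w*exp(w) + 8*w + 4*exp(w)))/(w^2*(w^2 + w*exp(w) - 4*w - 4*exp(w))^2)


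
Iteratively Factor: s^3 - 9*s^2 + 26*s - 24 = (s - 2)*(s^2 - 7*s + 12) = (s - 4)*(s - 2)*(s - 3)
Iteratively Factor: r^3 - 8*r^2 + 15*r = (r - 3)*(r^2 - 5*r) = r*(r - 3)*(r - 5)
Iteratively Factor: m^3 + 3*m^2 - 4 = (m + 2)*(m^2 + m - 2) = (m + 2)^2*(m - 1)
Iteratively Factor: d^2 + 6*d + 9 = (d + 3)*(d + 3)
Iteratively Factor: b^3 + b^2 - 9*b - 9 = (b + 1)*(b^2 - 9) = (b + 1)*(b + 3)*(b - 3)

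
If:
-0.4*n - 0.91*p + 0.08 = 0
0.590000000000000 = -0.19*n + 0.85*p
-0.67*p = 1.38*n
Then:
No Solution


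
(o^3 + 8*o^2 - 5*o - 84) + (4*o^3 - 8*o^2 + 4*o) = 5*o^3 - o - 84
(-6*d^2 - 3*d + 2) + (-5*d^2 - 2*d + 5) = -11*d^2 - 5*d + 7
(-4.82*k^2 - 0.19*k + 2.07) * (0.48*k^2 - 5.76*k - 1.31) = -2.3136*k^4 + 27.672*k^3 + 8.4022*k^2 - 11.6743*k - 2.7117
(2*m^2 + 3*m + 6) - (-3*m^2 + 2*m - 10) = 5*m^2 + m + 16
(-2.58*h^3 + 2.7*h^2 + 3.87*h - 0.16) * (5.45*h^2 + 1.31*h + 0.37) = -14.061*h^5 + 11.3352*h^4 + 23.6739*h^3 + 5.1967*h^2 + 1.2223*h - 0.0592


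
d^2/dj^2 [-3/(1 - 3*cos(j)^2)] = 18*(-6*sin(j)^4 + 5*sin(j)^2 + 2)/(3*cos(j)^2 - 1)^3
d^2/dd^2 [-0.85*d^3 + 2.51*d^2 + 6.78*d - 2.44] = 5.02 - 5.1*d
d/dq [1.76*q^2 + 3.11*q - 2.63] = 3.52*q + 3.11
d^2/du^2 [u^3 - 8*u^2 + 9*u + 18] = 6*u - 16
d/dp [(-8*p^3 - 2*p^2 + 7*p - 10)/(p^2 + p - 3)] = (-8*p^4 - 16*p^3 + 63*p^2 + 32*p - 11)/(p^4 + 2*p^3 - 5*p^2 - 6*p + 9)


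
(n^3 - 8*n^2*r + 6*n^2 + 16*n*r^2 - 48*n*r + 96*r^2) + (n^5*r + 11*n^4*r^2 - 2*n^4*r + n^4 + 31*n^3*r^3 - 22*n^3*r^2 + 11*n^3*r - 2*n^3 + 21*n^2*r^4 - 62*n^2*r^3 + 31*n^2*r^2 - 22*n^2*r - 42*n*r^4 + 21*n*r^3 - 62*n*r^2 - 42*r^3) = n^5*r + 11*n^4*r^2 - 2*n^4*r + n^4 + 31*n^3*r^3 - 22*n^3*r^2 + 11*n^3*r - n^3 + 21*n^2*r^4 - 62*n^2*r^3 + 31*n^2*r^2 - 30*n^2*r + 6*n^2 - 42*n*r^4 + 21*n*r^3 - 46*n*r^2 - 48*n*r - 42*r^3 + 96*r^2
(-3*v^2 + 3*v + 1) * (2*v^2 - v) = -6*v^4 + 9*v^3 - v^2 - v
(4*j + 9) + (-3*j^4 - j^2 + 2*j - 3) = -3*j^4 - j^2 + 6*j + 6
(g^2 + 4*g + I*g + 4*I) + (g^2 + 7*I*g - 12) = 2*g^2 + 4*g + 8*I*g - 12 + 4*I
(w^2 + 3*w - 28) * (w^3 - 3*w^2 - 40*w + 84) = w^5 - 77*w^3 + 48*w^2 + 1372*w - 2352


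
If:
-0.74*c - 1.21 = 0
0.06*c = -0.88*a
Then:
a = 0.11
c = -1.64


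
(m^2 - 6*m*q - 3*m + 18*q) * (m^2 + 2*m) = m^4 - 6*m^3*q - m^3 + 6*m^2*q - 6*m^2 + 36*m*q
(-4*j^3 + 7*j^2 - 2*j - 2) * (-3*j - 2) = 12*j^4 - 13*j^3 - 8*j^2 + 10*j + 4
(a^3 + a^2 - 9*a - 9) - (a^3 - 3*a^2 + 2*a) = 4*a^2 - 11*a - 9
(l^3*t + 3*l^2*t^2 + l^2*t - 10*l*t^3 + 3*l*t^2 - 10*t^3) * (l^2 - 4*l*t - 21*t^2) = l^5*t - l^4*t^2 + l^4*t - 43*l^3*t^3 - l^3*t^2 - 23*l^2*t^4 - 43*l^2*t^3 + 210*l*t^5 - 23*l*t^4 + 210*t^5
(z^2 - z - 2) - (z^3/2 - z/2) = -z^3/2 + z^2 - z/2 - 2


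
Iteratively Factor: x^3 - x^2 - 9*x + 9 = (x - 3)*(x^2 + 2*x - 3) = (x - 3)*(x - 1)*(x + 3)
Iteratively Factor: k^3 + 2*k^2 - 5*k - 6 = (k + 3)*(k^2 - k - 2) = (k - 2)*(k + 3)*(k + 1)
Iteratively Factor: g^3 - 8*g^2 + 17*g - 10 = (g - 1)*(g^2 - 7*g + 10) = (g - 2)*(g - 1)*(g - 5)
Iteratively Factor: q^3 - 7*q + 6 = (q - 1)*(q^2 + q - 6) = (q - 2)*(q - 1)*(q + 3)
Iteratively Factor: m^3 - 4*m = (m - 2)*(m^2 + 2*m) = (m - 2)*(m + 2)*(m)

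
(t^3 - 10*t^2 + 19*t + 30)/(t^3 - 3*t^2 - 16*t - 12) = (t - 5)/(t + 2)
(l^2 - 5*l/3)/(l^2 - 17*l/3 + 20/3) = l/(l - 4)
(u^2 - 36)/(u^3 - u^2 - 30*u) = (u + 6)/(u*(u + 5))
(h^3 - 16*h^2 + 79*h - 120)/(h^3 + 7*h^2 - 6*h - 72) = (h^2 - 13*h + 40)/(h^2 + 10*h + 24)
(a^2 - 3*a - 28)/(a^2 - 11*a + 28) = (a + 4)/(a - 4)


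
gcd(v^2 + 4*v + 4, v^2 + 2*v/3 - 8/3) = v + 2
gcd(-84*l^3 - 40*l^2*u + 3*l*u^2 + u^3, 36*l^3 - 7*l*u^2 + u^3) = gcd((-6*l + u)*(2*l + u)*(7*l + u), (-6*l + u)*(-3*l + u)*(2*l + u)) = -12*l^2 - 4*l*u + u^2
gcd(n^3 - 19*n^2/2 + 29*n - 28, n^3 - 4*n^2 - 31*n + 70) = n - 2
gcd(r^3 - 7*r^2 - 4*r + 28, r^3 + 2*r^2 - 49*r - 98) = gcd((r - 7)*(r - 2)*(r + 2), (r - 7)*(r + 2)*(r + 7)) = r^2 - 5*r - 14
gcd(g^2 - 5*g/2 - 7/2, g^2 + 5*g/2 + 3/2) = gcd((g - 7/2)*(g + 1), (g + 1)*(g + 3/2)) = g + 1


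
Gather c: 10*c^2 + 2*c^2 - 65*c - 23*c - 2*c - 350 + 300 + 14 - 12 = 12*c^2 - 90*c - 48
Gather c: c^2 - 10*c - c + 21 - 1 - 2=c^2 - 11*c + 18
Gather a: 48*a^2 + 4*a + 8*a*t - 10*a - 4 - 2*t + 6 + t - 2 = 48*a^2 + a*(8*t - 6) - t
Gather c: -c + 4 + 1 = 5 - c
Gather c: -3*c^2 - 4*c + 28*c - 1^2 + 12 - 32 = -3*c^2 + 24*c - 21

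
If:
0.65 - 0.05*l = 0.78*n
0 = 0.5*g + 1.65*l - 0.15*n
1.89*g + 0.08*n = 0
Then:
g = -0.04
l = 0.09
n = 0.83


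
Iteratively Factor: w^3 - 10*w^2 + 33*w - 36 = (w - 3)*(w^2 - 7*w + 12) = (w - 4)*(w - 3)*(w - 3)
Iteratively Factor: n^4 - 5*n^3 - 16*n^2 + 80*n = (n - 4)*(n^3 - n^2 - 20*n) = (n - 4)*(n + 4)*(n^2 - 5*n) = n*(n - 4)*(n + 4)*(n - 5)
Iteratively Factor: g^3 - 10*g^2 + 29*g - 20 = (g - 5)*(g^2 - 5*g + 4) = (g - 5)*(g - 1)*(g - 4)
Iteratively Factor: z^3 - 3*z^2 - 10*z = (z)*(z^2 - 3*z - 10) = z*(z - 5)*(z + 2)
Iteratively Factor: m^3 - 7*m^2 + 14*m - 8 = (m - 1)*(m^2 - 6*m + 8) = (m - 2)*(m - 1)*(m - 4)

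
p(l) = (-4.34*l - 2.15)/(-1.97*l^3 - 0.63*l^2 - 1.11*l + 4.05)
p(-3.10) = 0.19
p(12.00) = 0.02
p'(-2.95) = 0.11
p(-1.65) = 0.38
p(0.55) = -1.55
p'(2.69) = -0.27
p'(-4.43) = 0.04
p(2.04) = 0.63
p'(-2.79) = 0.12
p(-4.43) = 0.10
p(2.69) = 0.33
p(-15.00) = 0.01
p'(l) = (-4.34*l - 2.15)*(5.91*l^2 + 1.26*l + 1.11)/(-1.97*l^3 - 0.63*l^2 - 1.11*l + 4.05)^2 - 4.34/(-1.97*l^3 - 0.63*l^2 - 1.11*l + 4.05)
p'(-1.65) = 0.11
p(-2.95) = 0.20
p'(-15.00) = 0.00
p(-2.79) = 0.22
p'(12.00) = -0.00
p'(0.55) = -3.39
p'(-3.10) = 0.10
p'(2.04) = -0.76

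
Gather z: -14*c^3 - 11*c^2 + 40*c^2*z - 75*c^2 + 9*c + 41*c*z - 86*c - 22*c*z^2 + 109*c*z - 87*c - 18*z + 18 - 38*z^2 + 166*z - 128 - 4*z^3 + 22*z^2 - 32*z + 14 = -14*c^3 - 86*c^2 - 164*c - 4*z^3 + z^2*(-22*c - 16) + z*(40*c^2 + 150*c + 116) - 96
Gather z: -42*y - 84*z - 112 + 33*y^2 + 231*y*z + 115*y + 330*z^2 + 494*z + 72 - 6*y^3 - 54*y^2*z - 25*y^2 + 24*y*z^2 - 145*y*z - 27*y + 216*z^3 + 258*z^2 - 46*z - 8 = -6*y^3 + 8*y^2 + 46*y + 216*z^3 + z^2*(24*y + 588) + z*(-54*y^2 + 86*y + 364) - 48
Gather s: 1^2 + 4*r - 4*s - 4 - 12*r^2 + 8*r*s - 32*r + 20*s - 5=-12*r^2 - 28*r + s*(8*r + 16) - 8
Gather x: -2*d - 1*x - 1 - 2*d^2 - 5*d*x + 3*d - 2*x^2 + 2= -2*d^2 + d - 2*x^2 + x*(-5*d - 1) + 1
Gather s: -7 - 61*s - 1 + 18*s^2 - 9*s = 18*s^2 - 70*s - 8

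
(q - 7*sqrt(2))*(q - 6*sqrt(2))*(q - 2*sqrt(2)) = q^3 - 15*sqrt(2)*q^2 + 136*q - 168*sqrt(2)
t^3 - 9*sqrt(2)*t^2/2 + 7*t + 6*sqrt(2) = (t - 3*sqrt(2))*(t - 2*sqrt(2))*(t + sqrt(2)/2)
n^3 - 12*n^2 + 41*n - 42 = (n - 7)*(n - 3)*(n - 2)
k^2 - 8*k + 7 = (k - 7)*(k - 1)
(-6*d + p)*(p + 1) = -6*d*p - 6*d + p^2 + p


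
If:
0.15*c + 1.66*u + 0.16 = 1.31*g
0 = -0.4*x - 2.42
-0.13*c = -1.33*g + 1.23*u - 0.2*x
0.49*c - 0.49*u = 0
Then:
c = 2.19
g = 3.15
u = 2.19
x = -6.05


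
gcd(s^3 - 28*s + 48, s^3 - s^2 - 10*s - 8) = s - 4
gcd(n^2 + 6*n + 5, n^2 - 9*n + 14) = 1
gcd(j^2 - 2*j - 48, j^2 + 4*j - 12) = j + 6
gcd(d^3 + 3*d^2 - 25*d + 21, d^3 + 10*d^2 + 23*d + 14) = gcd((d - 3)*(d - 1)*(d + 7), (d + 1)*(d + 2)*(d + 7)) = d + 7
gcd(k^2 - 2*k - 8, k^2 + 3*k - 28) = k - 4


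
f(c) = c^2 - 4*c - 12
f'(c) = 2*c - 4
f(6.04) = 0.32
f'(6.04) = 8.08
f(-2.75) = 6.56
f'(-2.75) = -9.50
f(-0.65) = -8.98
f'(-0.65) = -5.30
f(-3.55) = 14.80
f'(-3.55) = -11.10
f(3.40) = -14.04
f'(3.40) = 2.80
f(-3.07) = 9.70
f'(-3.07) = -10.14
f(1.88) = -15.99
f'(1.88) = -0.24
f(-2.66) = 5.72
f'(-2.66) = -9.32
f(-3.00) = 9.00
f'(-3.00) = -10.00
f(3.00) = -15.00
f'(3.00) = 2.00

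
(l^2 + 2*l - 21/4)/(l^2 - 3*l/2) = (l + 7/2)/l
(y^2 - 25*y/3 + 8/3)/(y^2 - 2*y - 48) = (y - 1/3)/(y + 6)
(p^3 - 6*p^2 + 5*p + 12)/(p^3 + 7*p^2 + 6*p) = (p^2 - 7*p + 12)/(p*(p + 6))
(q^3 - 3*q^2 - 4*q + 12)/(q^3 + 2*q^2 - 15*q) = (q^2 - 4)/(q*(q + 5))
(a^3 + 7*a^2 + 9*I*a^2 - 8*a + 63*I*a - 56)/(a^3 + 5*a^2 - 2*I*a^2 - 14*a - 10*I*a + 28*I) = (a^2 + 9*I*a - 8)/(a^2 - 2*a*(1 + I) + 4*I)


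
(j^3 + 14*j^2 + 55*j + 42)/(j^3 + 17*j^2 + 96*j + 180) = (j^2 + 8*j + 7)/(j^2 + 11*j + 30)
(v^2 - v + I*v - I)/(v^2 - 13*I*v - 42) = (-v^2 + v - I*v + I)/(-v^2 + 13*I*v + 42)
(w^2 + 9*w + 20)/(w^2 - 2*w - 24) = (w + 5)/(w - 6)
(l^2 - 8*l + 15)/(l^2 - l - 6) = (l - 5)/(l + 2)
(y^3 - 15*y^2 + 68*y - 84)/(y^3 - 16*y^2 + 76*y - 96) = (y - 7)/(y - 8)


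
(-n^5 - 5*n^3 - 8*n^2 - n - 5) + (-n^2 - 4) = -n^5 - 5*n^3 - 9*n^2 - n - 9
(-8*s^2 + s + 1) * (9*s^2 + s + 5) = -72*s^4 + s^3 - 30*s^2 + 6*s + 5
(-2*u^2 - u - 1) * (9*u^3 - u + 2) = -18*u^5 - 9*u^4 - 7*u^3 - 3*u^2 - u - 2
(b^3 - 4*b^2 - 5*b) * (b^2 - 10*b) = b^5 - 14*b^4 + 35*b^3 + 50*b^2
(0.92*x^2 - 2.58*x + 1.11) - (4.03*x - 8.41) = 0.92*x^2 - 6.61*x + 9.52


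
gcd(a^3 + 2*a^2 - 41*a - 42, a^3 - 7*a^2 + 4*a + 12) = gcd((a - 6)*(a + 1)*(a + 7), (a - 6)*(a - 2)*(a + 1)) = a^2 - 5*a - 6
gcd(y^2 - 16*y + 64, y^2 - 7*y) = 1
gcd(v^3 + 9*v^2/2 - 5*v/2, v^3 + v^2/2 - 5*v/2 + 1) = v - 1/2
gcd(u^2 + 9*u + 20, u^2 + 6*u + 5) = u + 5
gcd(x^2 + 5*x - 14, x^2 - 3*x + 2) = x - 2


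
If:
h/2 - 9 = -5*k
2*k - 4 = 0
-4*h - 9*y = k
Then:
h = -2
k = 2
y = 2/3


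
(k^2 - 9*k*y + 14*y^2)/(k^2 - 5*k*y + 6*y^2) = (-k + 7*y)/(-k + 3*y)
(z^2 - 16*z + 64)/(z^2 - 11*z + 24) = (z - 8)/(z - 3)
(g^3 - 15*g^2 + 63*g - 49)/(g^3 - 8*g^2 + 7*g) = (g - 7)/g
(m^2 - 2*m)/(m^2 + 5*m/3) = 3*(m - 2)/(3*m + 5)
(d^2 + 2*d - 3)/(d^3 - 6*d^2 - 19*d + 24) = 1/(d - 8)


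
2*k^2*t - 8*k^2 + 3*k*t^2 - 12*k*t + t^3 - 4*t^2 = (k + t)*(2*k + t)*(t - 4)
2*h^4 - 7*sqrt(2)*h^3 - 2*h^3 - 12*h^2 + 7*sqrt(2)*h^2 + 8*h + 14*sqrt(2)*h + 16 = (h - 2)*(h - 4*sqrt(2))*(sqrt(2)*h + 1)*(sqrt(2)*h + sqrt(2))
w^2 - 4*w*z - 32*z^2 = (w - 8*z)*(w + 4*z)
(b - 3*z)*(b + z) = b^2 - 2*b*z - 3*z^2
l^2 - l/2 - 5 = (l - 5/2)*(l + 2)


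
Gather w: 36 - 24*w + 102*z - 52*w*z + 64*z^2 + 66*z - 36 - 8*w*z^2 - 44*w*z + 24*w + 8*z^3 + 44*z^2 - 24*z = w*(-8*z^2 - 96*z) + 8*z^3 + 108*z^2 + 144*z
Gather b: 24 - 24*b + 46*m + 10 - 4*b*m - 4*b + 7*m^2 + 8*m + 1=b*(-4*m - 28) + 7*m^2 + 54*m + 35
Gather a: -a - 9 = -a - 9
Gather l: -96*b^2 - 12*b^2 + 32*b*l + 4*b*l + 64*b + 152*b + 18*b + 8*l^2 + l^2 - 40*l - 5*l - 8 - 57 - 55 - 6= -108*b^2 + 234*b + 9*l^2 + l*(36*b - 45) - 126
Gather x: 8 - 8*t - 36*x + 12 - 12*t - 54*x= -20*t - 90*x + 20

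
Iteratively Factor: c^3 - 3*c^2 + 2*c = (c - 2)*(c^2 - c) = c*(c - 2)*(c - 1)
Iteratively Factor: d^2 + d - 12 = (d + 4)*(d - 3)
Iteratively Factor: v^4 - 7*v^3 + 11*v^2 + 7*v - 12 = (v + 1)*(v^3 - 8*v^2 + 19*v - 12) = (v - 1)*(v + 1)*(v^2 - 7*v + 12) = (v - 3)*(v - 1)*(v + 1)*(v - 4)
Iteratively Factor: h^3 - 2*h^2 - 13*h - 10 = (h - 5)*(h^2 + 3*h + 2) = (h - 5)*(h + 2)*(h + 1)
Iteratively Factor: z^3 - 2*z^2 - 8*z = (z)*(z^2 - 2*z - 8) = z*(z - 4)*(z + 2)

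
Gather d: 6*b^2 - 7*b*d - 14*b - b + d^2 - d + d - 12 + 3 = 6*b^2 - 7*b*d - 15*b + d^2 - 9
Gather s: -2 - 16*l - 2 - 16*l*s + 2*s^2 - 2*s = -16*l + 2*s^2 + s*(-16*l - 2) - 4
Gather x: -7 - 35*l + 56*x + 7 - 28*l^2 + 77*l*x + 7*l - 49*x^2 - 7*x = -28*l^2 - 28*l - 49*x^2 + x*(77*l + 49)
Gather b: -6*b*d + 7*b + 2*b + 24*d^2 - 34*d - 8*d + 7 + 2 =b*(9 - 6*d) + 24*d^2 - 42*d + 9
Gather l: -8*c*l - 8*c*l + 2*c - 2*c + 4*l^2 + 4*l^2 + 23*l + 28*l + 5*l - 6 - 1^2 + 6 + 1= 8*l^2 + l*(56 - 16*c)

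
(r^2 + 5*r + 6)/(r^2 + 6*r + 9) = (r + 2)/(r + 3)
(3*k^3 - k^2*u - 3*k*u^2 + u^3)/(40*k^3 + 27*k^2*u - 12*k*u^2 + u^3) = (3*k^2 - 4*k*u + u^2)/(40*k^2 - 13*k*u + u^2)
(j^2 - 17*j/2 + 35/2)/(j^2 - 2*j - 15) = (j - 7/2)/(j + 3)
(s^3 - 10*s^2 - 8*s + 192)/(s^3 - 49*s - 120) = (s^2 - 2*s - 24)/(s^2 + 8*s + 15)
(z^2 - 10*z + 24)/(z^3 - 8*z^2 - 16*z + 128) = (z - 6)/(z^2 - 4*z - 32)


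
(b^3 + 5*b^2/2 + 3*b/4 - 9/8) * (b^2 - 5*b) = b^5 - 5*b^4/2 - 47*b^3/4 - 39*b^2/8 + 45*b/8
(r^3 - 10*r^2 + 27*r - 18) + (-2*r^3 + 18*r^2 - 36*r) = -r^3 + 8*r^2 - 9*r - 18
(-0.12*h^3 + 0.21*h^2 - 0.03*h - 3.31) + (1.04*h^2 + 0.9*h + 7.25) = -0.12*h^3 + 1.25*h^2 + 0.87*h + 3.94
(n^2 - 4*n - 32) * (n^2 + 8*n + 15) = n^4 + 4*n^3 - 49*n^2 - 316*n - 480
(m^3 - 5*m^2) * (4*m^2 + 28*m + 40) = 4*m^5 + 8*m^4 - 100*m^3 - 200*m^2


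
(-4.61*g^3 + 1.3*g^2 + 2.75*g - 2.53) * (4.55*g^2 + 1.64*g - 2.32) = -20.9755*g^5 - 1.6454*g^4 + 25.3397*g^3 - 10.0175*g^2 - 10.5292*g + 5.8696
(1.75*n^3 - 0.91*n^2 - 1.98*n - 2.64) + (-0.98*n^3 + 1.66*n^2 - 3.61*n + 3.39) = 0.77*n^3 + 0.75*n^2 - 5.59*n + 0.75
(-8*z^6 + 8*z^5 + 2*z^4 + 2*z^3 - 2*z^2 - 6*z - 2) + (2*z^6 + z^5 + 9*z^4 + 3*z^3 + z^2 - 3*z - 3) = -6*z^6 + 9*z^5 + 11*z^4 + 5*z^3 - z^2 - 9*z - 5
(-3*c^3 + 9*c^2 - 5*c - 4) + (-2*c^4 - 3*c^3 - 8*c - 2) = -2*c^4 - 6*c^3 + 9*c^2 - 13*c - 6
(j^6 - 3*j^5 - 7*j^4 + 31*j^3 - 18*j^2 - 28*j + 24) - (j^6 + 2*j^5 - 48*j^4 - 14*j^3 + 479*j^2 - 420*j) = -5*j^5 + 41*j^4 + 45*j^3 - 497*j^2 + 392*j + 24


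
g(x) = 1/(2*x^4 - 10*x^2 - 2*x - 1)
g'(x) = (-8*x^3 + 20*x + 2)/(2*x^4 - 10*x^2 - 2*x - 1)^2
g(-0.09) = -1.11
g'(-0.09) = 0.25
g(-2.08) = -0.37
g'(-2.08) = 4.55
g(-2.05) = -0.28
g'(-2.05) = 2.30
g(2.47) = 0.13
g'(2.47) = -1.23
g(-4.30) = 0.00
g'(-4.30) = 0.00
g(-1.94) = -0.16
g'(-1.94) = 0.52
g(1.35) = -0.07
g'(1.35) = 0.04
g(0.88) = -0.11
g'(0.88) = 0.16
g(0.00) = -1.00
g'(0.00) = 2.00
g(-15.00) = 0.00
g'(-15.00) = 0.00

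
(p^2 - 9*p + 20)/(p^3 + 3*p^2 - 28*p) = (p - 5)/(p*(p + 7))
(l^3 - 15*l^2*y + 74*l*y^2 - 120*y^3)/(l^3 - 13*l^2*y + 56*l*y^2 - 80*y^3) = (-l + 6*y)/(-l + 4*y)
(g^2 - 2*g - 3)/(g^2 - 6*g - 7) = (g - 3)/(g - 7)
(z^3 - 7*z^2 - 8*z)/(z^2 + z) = z - 8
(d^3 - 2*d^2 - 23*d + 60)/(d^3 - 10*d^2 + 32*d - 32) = (d^2 + 2*d - 15)/(d^2 - 6*d + 8)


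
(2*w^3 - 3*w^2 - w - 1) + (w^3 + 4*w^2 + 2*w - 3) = 3*w^3 + w^2 + w - 4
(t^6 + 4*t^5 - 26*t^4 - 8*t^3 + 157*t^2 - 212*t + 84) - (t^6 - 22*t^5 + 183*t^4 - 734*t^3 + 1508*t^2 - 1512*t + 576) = 26*t^5 - 209*t^4 + 726*t^3 - 1351*t^2 + 1300*t - 492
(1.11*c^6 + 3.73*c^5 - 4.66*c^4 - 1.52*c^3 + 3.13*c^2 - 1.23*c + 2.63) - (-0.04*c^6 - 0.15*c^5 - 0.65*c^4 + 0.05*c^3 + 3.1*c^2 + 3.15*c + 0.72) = 1.15*c^6 + 3.88*c^5 - 4.01*c^4 - 1.57*c^3 + 0.0299999999999998*c^2 - 4.38*c + 1.91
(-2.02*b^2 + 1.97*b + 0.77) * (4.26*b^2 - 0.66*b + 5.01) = -8.6052*b^4 + 9.7254*b^3 - 8.1402*b^2 + 9.3615*b + 3.8577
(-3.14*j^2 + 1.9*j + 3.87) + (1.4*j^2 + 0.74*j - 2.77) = -1.74*j^2 + 2.64*j + 1.1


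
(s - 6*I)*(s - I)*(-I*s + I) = -I*s^3 - 7*s^2 + I*s^2 + 7*s + 6*I*s - 6*I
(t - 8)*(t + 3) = t^2 - 5*t - 24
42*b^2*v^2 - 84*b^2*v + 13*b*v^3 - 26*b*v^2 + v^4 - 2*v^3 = v*(6*b + v)*(7*b + v)*(v - 2)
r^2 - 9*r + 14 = (r - 7)*(r - 2)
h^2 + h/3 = h*(h + 1/3)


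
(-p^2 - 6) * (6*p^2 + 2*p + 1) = -6*p^4 - 2*p^3 - 37*p^2 - 12*p - 6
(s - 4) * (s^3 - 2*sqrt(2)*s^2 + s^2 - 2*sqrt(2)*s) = s^4 - 3*s^3 - 2*sqrt(2)*s^3 - 4*s^2 + 6*sqrt(2)*s^2 + 8*sqrt(2)*s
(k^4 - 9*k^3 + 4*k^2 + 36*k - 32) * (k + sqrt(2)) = k^5 - 9*k^4 + sqrt(2)*k^4 - 9*sqrt(2)*k^3 + 4*k^3 + 4*sqrt(2)*k^2 + 36*k^2 - 32*k + 36*sqrt(2)*k - 32*sqrt(2)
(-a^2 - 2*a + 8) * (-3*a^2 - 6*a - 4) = 3*a^4 + 12*a^3 - 8*a^2 - 40*a - 32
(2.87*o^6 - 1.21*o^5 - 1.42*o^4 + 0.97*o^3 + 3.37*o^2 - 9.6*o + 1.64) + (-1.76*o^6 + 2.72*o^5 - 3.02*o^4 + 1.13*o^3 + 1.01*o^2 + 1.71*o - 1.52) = 1.11*o^6 + 1.51*o^5 - 4.44*o^4 + 2.1*o^3 + 4.38*o^2 - 7.89*o + 0.12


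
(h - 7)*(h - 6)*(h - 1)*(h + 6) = h^4 - 8*h^3 - 29*h^2 + 288*h - 252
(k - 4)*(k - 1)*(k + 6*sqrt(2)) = k^3 - 5*k^2 + 6*sqrt(2)*k^2 - 30*sqrt(2)*k + 4*k + 24*sqrt(2)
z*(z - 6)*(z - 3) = z^3 - 9*z^2 + 18*z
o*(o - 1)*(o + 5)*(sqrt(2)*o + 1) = sqrt(2)*o^4 + o^3 + 4*sqrt(2)*o^3 - 5*sqrt(2)*o^2 + 4*o^2 - 5*o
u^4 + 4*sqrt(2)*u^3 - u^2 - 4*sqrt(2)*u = u*(u - 1)*(u + 1)*(u + 4*sqrt(2))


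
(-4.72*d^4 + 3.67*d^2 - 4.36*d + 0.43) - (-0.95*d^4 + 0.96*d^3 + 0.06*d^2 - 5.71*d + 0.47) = -3.77*d^4 - 0.96*d^3 + 3.61*d^2 + 1.35*d - 0.04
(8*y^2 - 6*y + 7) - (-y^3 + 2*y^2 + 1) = y^3 + 6*y^2 - 6*y + 6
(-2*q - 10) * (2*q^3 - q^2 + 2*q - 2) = -4*q^4 - 18*q^3 + 6*q^2 - 16*q + 20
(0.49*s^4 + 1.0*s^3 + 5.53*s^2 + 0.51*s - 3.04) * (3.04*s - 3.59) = 1.4896*s^5 + 1.2809*s^4 + 13.2212*s^3 - 18.3023*s^2 - 11.0725*s + 10.9136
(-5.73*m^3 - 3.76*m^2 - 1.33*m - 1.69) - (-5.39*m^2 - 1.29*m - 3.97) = -5.73*m^3 + 1.63*m^2 - 0.04*m + 2.28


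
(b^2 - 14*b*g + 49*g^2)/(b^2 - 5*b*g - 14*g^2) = (b - 7*g)/(b + 2*g)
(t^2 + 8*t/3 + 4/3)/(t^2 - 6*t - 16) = (t + 2/3)/(t - 8)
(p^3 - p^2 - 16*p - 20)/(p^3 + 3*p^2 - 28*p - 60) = (p + 2)/(p + 6)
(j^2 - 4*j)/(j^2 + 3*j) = (j - 4)/(j + 3)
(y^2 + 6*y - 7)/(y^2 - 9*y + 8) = (y + 7)/(y - 8)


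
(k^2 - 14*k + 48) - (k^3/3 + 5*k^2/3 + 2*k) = -k^3/3 - 2*k^2/3 - 16*k + 48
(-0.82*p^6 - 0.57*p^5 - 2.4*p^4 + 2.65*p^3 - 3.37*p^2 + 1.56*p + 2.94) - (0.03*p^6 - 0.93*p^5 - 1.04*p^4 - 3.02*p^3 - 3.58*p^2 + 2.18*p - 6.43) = -0.85*p^6 + 0.36*p^5 - 1.36*p^4 + 5.67*p^3 + 0.21*p^2 - 0.62*p + 9.37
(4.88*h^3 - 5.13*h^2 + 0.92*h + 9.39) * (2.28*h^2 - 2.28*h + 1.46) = 11.1264*h^5 - 22.8228*h^4 + 20.9188*h^3 + 11.8218*h^2 - 20.066*h + 13.7094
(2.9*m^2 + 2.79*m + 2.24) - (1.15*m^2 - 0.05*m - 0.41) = 1.75*m^2 + 2.84*m + 2.65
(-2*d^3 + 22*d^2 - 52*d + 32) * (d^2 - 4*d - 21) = -2*d^5 + 30*d^4 - 98*d^3 - 222*d^2 + 964*d - 672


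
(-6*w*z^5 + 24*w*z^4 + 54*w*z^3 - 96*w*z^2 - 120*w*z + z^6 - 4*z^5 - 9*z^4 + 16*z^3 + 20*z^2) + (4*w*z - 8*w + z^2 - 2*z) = -6*w*z^5 + 24*w*z^4 + 54*w*z^3 - 96*w*z^2 - 116*w*z - 8*w + z^6 - 4*z^5 - 9*z^4 + 16*z^3 + 21*z^2 - 2*z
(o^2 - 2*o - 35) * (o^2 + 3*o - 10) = o^4 + o^3 - 51*o^2 - 85*o + 350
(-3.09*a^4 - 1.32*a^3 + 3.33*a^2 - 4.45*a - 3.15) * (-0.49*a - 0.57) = 1.5141*a^5 + 2.4081*a^4 - 0.8793*a^3 + 0.2824*a^2 + 4.08*a + 1.7955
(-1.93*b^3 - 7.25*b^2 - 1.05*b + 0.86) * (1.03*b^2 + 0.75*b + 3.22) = -1.9879*b^5 - 8.915*b^4 - 12.7336*b^3 - 23.2467*b^2 - 2.736*b + 2.7692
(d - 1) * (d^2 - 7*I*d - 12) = d^3 - d^2 - 7*I*d^2 - 12*d + 7*I*d + 12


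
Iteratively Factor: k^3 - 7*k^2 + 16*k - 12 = (k - 3)*(k^2 - 4*k + 4) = (k - 3)*(k - 2)*(k - 2)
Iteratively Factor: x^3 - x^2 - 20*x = (x)*(x^2 - x - 20) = x*(x + 4)*(x - 5)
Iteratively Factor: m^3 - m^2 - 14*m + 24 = (m - 3)*(m^2 + 2*m - 8) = (m - 3)*(m + 4)*(m - 2)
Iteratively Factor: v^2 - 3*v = (v)*(v - 3)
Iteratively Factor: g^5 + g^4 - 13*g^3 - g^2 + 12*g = (g + 4)*(g^4 - 3*g^3 - g^2 + 3*g) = g*(g + 4)*(g^3 - 3*g^2 - g + 3) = g*(g - 1)*(g + 4)*(g^2 - 2*g - 3) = g*(g - 1)*(g + 1)*(g + 4)*(g - 3)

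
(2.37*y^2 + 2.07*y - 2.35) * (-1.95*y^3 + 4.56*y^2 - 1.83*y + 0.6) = -4.6215*y^5 + 6.7707*y^4 + 9.6846*y^3 - 13.0821*y^2 + 5.5425*y - 1.41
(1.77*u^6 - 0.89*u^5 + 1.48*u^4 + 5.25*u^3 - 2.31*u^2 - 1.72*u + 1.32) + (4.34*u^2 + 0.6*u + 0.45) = 1.77*u^6 - 0.89*u^5 + 1.48*u^4 + 5.25*u^3 + 2.03*u^2 - 1.12*u + 1.77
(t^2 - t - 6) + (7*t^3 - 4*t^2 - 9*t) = 7*t^3 - 3*t^2 - 10*t - 6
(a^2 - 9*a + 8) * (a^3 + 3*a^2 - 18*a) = a^5 - 6*a^4 - 37*a^3 + 186*a^2 - 144*a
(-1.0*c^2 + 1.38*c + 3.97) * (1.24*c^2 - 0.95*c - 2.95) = -1.24*c^4 + 2.6612*c^3 + 6.5618*c^2 - 7.8425*c - 11.7115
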